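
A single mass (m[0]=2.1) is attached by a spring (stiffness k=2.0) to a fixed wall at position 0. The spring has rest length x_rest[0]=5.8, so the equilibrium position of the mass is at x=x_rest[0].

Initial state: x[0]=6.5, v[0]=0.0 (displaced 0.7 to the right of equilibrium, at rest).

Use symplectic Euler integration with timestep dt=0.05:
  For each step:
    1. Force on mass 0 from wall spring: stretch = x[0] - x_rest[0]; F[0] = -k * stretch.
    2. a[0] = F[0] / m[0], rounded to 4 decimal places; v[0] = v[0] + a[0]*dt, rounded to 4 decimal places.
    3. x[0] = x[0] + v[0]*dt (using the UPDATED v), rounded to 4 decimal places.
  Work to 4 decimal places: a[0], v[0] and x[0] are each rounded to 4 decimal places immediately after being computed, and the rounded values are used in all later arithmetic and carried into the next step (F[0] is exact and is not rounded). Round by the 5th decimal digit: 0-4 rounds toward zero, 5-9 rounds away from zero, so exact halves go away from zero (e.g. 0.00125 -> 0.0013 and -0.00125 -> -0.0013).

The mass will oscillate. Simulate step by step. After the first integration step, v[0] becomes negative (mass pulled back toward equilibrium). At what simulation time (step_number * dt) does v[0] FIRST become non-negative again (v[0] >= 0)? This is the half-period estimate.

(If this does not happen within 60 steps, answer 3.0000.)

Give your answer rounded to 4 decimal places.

Answer: 3.0000

Derivation:
Step 0: x=[6.5000] v=[0.0000]
Step 1: x=[6.4983] v=[-0.0333]
Step 2: x=[6.4950] v=[-0.0666]
Step 3: x=[6.4900] v=[-0.0997]
Step 4: x=[6.4834] v=[-0.1326]
Step 5: x=[6.4751] v=[-0.1651]
Step 6: x=[6.4652] v=[-0.1973]
Step 7: x=[6.4538] v=[-0.2290]
Step 8: x=[6.4408] v=[-0.2601]
Step 9: x=[6.4263] v=[-0.2906]
Step 10: x=[6.4103] v=[-0.3204]
Step 11: x=[6.3928] v=[-0.3495]
Step 12: x=[6.3739] v=[-0.3777]
Step 13: x=[6.3537] v=[-0.4050]
Step 14: x=[6.3321] v=[-0.4314]
Step 15: x=[6.3093] v=[-0.4567]
Step 16: x=[6.2853] v=[-0.4810]
Step 17: x=[6.2601] v=[-0.5041]
Step 18: x=[6.2338] v=[-0.5260]
Step 19: x=[6.2065] v=[-0.5467]
Step 20: x=[6.1782] v=[-0.5661]
Step 21: x=[6.1490] v=[-0.5841]
Step 22: x=[6.1190] v=[-0.6007]
Step 23: x=[6.0882] v=[-0.6159]
Step 24: x=[6.0567] v=[-0.6296]
Step 25: x=[6.0246] v=[-0.6418]
Step 26: x=[5.9920] v=[-0.6525]
Step 27: x=[5.9589] v=[-0.6616]
Step 28: x=[5.9254] v=[-0.6692]
Step 29: x=[5.8916] v=[-0.6752]
Step 30: x=[5.8576] v=[-0.6796]
Step 31: x=[5.8235] v=[-0.6823]
Step 32: x=[5.7893] v=[-0.6834]
Step 33: x=[5.7552] v=[-0.6829]
Step 34: x=[5.7212] v=[-0.6808]
Step 35: x=[5.6873] v=[-0.6771]
Step 36: x=[5.6537] v=[-0.6717]
Step 37: x=[5.6205] v=[-0.6647]
Step 38: x=[5.5877] v=[-0.6562]
Step 39: x=[5.5554] v=[-0.6461]
Step 40: x=[5.5237] v=[-0.6345]
Step 41: x=[5.4926] v=[-0.6213]
Step 42: x=[5.4623] v=[-0.6067]
Step 43: x=[5.4328] v=[-0.5906]
Step 44: x=[5.4041] v=[-0.5731]
Step 45: x=[5.3764] v=[-0.5543]
Step 46: x=[5.3497] v=[-0.5341]
Step 47: x=[5.3241] v=[-0.5127]
Step 48: x=[5.2996] v=[-0.4900]
Step 49: x=[5.2763] v=[-0.4662]
Step 50: x=[5.2542] v=[-0.4413]
Step 51: x=[5.2334] v=[-0.4153]
Step 52: x=[5.2140] v=[-0.3883]
Step 53: x=[5.1960] v=[-0.3604]
Step 54: x=[5.1794] v=[-0.3316]
Step 55: x=[5.1643] v=[-0.3021]
Step 56: x=[5.1507] v=[-0.2718]
Step 57: x=[5.1387] v=[-0.2409]
Step 58: x=[5.1282] v=[-0.2094]
Step 59: x=[5.1193] v=[-0.1774]
Step 60: x=[5.1121] v=[-0.1450]
v[0] did not become non-negative within 60 steps; using fallback time=3.0000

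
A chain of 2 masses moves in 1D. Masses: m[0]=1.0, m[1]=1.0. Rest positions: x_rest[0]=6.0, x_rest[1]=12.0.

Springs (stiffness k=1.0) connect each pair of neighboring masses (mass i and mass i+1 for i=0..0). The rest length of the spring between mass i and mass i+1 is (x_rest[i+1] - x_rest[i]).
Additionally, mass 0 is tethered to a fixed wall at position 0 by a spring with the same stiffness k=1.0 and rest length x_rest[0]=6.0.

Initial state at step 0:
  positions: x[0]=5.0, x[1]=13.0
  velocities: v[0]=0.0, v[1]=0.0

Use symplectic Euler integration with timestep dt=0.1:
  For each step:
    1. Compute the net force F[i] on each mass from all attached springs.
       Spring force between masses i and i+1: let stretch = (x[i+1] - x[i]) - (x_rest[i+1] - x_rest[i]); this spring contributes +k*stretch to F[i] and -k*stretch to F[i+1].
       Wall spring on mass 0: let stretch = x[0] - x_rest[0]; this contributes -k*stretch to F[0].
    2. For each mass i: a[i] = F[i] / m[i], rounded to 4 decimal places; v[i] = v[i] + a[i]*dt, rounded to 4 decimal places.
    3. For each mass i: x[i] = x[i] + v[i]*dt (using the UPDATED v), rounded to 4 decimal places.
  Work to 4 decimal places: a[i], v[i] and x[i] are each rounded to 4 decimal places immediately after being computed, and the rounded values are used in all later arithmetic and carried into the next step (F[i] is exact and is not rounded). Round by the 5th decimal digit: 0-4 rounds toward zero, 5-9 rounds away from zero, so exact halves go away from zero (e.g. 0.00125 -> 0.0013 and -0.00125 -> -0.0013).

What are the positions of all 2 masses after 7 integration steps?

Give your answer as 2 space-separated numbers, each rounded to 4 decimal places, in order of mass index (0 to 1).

Answer: 5.7435 12.5003

Derivation:
Step 0: x=[5.0000 13.0000] v=[0.0000 0.0000]
Step 1: x=[5.0300 12.9800] v=[0.3000 -0.2000]
Step 2: x=[5.0892 12.9405] v=[0.5920 -0.3950]
Step 3: x=[5.1760 12.8825] v=[0.8682 -0.5801]
Step 4: x=[5.2881 12.8074] v=[1.1213 -0.7508]
Step 5: x=[5.4225 12.7171] v=[1.3444 -0.9027]
Step 6: x=[5.5757 12.6139] v=[1.5316 -1.0322]
Step 7: x=[5.7435 12.5003] v=[1.6779 -1.1360]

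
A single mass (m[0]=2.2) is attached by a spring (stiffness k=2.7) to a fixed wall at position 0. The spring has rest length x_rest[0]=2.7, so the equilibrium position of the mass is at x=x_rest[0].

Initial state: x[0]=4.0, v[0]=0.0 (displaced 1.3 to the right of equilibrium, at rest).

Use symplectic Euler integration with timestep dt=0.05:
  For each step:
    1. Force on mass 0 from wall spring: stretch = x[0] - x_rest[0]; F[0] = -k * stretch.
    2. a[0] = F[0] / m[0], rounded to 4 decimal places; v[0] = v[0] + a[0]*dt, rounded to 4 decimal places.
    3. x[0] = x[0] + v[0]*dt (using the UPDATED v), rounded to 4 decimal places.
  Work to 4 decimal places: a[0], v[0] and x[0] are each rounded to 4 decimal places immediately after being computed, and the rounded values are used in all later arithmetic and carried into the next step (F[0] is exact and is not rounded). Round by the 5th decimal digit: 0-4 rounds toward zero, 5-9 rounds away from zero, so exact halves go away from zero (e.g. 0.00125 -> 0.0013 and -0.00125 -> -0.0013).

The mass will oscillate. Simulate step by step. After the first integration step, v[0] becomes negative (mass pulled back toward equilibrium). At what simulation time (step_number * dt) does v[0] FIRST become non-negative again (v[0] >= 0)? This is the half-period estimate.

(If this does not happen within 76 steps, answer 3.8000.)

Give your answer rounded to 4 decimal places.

Answer: 2.8500

Derivation:
Step 0: x=[4.0000] v=[0.0000]
Step 1: x=[3.9960] v=[-0.0798]
Step 2: x=[3.9880] v=[-0.1593]
Step 3: x=[3.9761] v=[-0.2383]
Step 4: x=[3.9603] v=[-0.3166]
Step 5: x=[3.9406] v=[-0.3939]
Step 6: x=[3.9171] v=[-0.4700]
Step 7: x=[3.8899] v=[-0.5447]
Step 8: x=[3.8590] v=[-0.6177]
Step 9: x=[3.8246] v=[-0.6888]
Step 10: x=[3.7867] v=[-0.7578]
Step 11: x=[3.7455] v=[-0.8245]
Step 12: x=[3.7011] v=[-0.8887]
Step 13: x=[3.6536] v=[-0.9501]
Step 14: x=[3.6032] v=[-1.0086]
Step 15: x=[3.5500] v=[-1.0640]
Step 16: x=[3.4942] v=[-1.1162]
Step 17: x=[3.4360] v=[-1.1649]
Step 18: x=[3.3755] v=[-1.2101]
Step 19: x=[3.3129] v=[-1.2516]
Step 20: x=[3.2484] v=[-1.2892]
Step 21: x=[3.1823] v=[-1.3229]
Step 22: x=[3.1147] v=[-1.3525]
Step 23: x=[3.0458] v=[-1.3780]
Step 24: x=[2.9758] v=[-1.3992]
Step 25: x=[2.9050] v=[-1.4161]
Step 26: x=[2.8336] v=[-1.4287]
Step 27: x=[2.7618] v=[-1.4369]
Step 28: x=[2.6898] v=[-1.4407]
Step 29: x=[2.6178] v=[-1.4401]
Step 30: x=[2.5460] v=[-1.4351]
Step 31: x=[2.4747] v=[-1.4257]
Step 32: x=[2.4041] v=[-1.4119]
Step 33: x=[2.3344] v=[-1.3937]
Step 34: x=[2.2658] v=[-1.3713]
Step 35: x=[2.1986] v=[-1.3447]
Step 36: x=[2.1329] v=[-1.3139]
Step 37: x=[2.0689] v=[-1.2791]
Step 38: x=[2.0069] v=[-1.2404]
Step 39: x=[1.9470] v=[-1.1979]
Step 40: x=[1.8894] v=[-1.1517]
Step 41: x=[1.8343] v=[-1.1020]
Step 42: x=[1.7819] v=[-1.0489]
Step 43: x=[1.7323] v=[-0.9926]
Step 44: x=[1.6856] v=[-0.9332]
Step 45: x=[1.6421] v=[-0.8710]
Step 46: x=[1.6018] v=[-0.8061]
Step 47: x=[1.5649] v=[-0.7387]
Step 48: x=[1.5315] v=[-0.6690]
Step 49: x=[1.5016] v=[-0.5973]
Step 50: x=[1.4754] v=[-0.5238]
Step 51: x=[1.4530] v=[-0.4487]
Step 52: x=[1.4344] v=[-0.3722]
Step 53: x=[1.4197] v=[-0.2945]
Step 54: x=[1.4089] v=[-0.2159]
Step 55: x=[1.4021] v=[-0.1367]
Step 56: x=[1.3992] v=[-0.0571]
Step 57: x=[1.4003] v=[0.0227]
First v>=0 after going negative at step 57, time=2.8500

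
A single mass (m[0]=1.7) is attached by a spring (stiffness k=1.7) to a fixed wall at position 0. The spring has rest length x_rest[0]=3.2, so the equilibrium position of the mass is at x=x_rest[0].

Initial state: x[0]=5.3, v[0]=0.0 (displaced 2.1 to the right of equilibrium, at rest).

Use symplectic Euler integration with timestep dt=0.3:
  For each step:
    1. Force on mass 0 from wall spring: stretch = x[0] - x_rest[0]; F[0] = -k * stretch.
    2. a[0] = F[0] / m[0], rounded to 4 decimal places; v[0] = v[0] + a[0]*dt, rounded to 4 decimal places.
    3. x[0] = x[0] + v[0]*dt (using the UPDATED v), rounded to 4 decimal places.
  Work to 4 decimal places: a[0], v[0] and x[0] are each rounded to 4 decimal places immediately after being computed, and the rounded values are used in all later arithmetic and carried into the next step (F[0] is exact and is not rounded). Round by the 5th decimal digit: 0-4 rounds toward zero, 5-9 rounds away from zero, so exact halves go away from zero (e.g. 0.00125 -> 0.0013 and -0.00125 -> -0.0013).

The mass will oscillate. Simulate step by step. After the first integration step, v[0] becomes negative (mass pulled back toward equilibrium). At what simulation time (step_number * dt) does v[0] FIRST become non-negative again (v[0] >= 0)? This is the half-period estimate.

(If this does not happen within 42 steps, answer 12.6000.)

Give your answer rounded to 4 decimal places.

Step 0: x=[5.3000] v=[0.0000]
Step 1: x=[5.1110] v=[-0.6300]
Step 2: x=[4.7500] v=[-1.2033]
Step 3: x=[4.2495] v=[-1.6683]
Step 4: x=[3.6545] v=[-1.9832]
Step 5: x=[3.0186] v=[-2.1196]
Step 6: x=[2.3990] v=[-2.0652]
Step 7: x=[1.8515] v=[-1.8249]
Step 8: x=[1.4254] v=[-1.4204]
Step 9: x=[1.1590] v=[-0.8880]
Step 10: x=[1.0763] v=[-0.2757]
Step 11: x=[1.1847] v=[0.3614]
First v>=0 after going negative at step 11, time=3.3000

Answer: 3.3000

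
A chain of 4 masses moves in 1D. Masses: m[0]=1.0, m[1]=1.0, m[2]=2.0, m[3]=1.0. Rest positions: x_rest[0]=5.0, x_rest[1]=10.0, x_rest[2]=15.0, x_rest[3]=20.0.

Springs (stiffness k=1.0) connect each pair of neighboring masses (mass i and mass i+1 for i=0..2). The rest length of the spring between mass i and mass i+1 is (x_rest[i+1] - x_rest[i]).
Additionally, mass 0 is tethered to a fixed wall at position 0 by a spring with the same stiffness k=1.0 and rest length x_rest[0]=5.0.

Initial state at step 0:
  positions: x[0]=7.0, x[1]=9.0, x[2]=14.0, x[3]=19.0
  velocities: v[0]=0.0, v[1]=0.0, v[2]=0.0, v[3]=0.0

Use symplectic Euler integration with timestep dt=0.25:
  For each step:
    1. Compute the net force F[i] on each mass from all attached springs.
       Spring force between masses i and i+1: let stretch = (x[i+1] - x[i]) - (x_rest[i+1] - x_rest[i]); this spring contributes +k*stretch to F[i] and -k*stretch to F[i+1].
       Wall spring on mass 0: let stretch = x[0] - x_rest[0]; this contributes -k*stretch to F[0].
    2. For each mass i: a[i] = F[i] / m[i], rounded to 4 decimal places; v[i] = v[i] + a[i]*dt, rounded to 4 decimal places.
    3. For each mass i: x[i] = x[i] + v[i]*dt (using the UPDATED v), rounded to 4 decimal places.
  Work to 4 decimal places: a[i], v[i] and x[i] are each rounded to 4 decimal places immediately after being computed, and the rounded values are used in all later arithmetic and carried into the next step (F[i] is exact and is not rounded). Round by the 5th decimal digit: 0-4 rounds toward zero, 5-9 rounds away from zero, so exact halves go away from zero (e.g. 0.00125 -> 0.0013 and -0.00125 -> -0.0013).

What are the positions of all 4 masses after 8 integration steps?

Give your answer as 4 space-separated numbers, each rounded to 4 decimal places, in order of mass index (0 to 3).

Step 0: x=[7.0000 9.0000 14.0000 19.0000] v=[0.0000 0.0000 0.0000 0.0000]
Step 1: x=[6.6875 9.1875 14.0000 19.0000] v=[-1.2500 0.7500 0.0000 0.0000]
Step 2: x=[6.1133 9.5195 14.0059 19.0000] v=[-2.2969 1.3281 0.0235 0.0000]
Step 3: x=[5.3699 9.9191 14.0277 19.0004] v=[-2.9737 1.5982 0.0870 0.0015]
Step 4: x=[4.5752 10.2911 14.0765 19.0025] v=[-3.1789 1.4881 0.1950 0.0083]
Step 5: x=[3.8518 10.5425 14.1609 19.0092] v=[-2.8937 1.0055 0.3376 0.0268]
Step 6: x=[3.3058 10.6019 14.2838 19.0254] v=[-2.1840 0.2374 0.4914 0.0647]
Step 7: x=[3.0092 10.4354 14.4398 19.0577] v=[-1.1864 -0.6662 0.6239 0.1293]
Step 8: x=[2.9887 10.0550 14.6150 19.1139] v=[-0.0822 -1.5217 0.7006 0.2248]

Answer: 2.9887 10.0550 14.6150 19.1139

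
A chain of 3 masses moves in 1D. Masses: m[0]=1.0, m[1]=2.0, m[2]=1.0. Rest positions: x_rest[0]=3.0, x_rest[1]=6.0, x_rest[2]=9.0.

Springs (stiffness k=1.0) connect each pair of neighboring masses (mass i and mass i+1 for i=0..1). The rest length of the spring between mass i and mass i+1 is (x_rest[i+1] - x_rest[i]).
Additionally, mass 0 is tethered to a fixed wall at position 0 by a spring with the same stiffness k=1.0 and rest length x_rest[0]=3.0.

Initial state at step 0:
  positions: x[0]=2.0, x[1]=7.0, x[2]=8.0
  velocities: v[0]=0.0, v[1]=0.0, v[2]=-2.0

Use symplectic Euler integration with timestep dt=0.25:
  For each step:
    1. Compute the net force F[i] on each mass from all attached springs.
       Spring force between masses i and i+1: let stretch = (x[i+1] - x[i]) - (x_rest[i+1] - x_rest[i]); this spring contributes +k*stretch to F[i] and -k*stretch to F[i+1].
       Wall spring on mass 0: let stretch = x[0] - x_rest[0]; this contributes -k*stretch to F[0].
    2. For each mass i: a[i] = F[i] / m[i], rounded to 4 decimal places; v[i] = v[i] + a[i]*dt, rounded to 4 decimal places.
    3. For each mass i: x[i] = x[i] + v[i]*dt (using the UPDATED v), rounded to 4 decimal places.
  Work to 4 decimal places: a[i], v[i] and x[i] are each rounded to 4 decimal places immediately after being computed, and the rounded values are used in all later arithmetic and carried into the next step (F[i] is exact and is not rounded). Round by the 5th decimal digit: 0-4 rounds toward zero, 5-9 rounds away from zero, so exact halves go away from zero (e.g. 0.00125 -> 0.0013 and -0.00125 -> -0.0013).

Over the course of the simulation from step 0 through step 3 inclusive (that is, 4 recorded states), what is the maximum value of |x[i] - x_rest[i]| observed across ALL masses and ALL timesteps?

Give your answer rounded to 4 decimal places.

Step 0: x=[2.0000 7.0000 8.0000] v=[0.0000 0.0000 -2.0000]
Step 1: x=[2.1875 6.8750 7.6250] v=[0.7500 -0.5000 -1.5000]
Step 2: x=[2.5313 6.6270 7.3906] v=[1.3750 -0.9922 -0.9375]
Step 3: x=[2.9728 6.2748 7.2960] v=[1.7661 -1.4087 -0.3784]
Max displacement = 1.7040

Answer: 1.7040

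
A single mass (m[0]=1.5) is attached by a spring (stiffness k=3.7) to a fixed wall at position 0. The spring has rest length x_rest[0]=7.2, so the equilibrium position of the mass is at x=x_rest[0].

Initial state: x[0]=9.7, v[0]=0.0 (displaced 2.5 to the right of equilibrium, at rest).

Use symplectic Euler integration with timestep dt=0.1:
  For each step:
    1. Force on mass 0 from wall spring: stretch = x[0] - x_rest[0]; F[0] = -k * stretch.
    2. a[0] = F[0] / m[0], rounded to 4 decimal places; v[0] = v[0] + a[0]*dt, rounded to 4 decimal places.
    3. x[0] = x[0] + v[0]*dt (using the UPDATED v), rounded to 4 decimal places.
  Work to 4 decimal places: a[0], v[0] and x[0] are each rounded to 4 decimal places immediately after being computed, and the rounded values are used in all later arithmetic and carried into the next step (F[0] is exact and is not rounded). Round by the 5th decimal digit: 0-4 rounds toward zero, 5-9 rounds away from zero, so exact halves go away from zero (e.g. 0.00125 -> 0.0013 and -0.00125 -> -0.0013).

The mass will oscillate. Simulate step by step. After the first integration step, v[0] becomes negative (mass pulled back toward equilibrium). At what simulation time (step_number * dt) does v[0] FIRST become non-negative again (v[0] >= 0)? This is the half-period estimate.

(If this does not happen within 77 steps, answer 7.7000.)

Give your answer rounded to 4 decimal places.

Answer: 2.0000

Derivation:
Step 0: x=[9.7000] v=[0.0000]
Step 1: x=[9.6383] v=[-0.6167]
Step 2: x=[9.5165] v=[-1.2182]
Step 3: x=[9.3375] v=[-1.7896]
Step 4: x=[9.1058] v=[-2.3169]
Step 5: x=[8.8271] v=[-2.7870]
Step 6: x=[8.5083] v=[-3.1884]
Step 7: x=[8.1572] v=[-3.5111]
Step 8: x=[7.7825] v=[-3.7472]
Step 9: x=[7.3934] v=[-3.8909]
Step 10: x=[6.9995] v=[-3.9386]
Step 11: x=[6.6106] v=[-3.8891]
Step 12: x=[6.2362] v=[-3.7437]
Step 13: x=[5.8856] v=[-3.5060]
Step 14: x=[5.5674] v=[-3.1818]
Step 15: x=[5.2895] v=[-2.7791]
Step 16: x=[5.0587] v=[-2.3078]
Step 17: x=[4.8807] v=[-1.7796]
Step 18: x=[4.7600] v=[-1.2075]
Step 19: x=[4.6994] v=[-0.6056]
Step 20: x=[4.7005] v=[0.0112]
First v>=0 after going negative at step 20, time=2.0000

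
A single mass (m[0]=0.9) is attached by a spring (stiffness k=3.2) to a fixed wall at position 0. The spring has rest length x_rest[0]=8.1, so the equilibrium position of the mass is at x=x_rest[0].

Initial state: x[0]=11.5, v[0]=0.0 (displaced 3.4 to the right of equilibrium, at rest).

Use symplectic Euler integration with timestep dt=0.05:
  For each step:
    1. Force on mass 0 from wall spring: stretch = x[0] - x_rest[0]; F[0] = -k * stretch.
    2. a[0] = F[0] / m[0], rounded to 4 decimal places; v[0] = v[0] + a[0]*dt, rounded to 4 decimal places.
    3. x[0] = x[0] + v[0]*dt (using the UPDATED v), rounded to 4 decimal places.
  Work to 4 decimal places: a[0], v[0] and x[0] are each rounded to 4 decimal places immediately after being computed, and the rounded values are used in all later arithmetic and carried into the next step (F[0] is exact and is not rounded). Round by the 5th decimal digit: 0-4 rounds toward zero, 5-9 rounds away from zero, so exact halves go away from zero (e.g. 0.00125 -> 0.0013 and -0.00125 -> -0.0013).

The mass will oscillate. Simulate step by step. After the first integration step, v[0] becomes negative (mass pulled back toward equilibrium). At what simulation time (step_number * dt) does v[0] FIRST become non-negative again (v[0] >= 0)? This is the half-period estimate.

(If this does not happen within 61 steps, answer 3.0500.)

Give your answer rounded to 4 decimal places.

Step 0: x=[11.5000] v=[0.0000]
Step 1: x=[11.4698] v=[-0.6044]
Step 2: x=[11.4096] v=[-1.2035]
Step 3: x=[11.3200] v=[-1.7919]
Step 4: x=[11.2018] v=[-2.3643]
Step 5: x=[11.0560] v=[-2.9157]
Step 6: x=[10.8839] v=[-3.4412]
Step 7: x=[10.6871] v=[-3.9361]
Step 8: x=[10.4673] v=[-4.3960]
Step 9: x=[10.2265] v=[-4.8169]
Step 10: x=[9.9668] v=[-5.1949]
Step 11: x=[9.6905] v=[-5.5268]
Step 12: x=[9.4000] v=[-5.8096]
Step 13: x=[9.0980] v=[-6.0407]
Step 14: x=[8.7871] v=[-6.2181]
Step 15: x=[8.4701] v=[-6.3403]
Step 16: x=[8.1498] v=[-6.4061]
Step 17: x=[7.8291] v=[-6.4150]
Step 18: x=[7.5108] v=[-6.3668]
Step 19: x=[7.1977] v=[-6.2621]
Step 20: x=[6.8926] v=[-6.1017]
Step 21: x=[6.5982] v=[-5.8871]
Step 22: x=[6.3172] v=[-5.6201]
Step 23: x=[6.0520] v=[-5.3032]
Step 24: x=[5.8050] v=[-4.9391]
Step 25: x=[5.5784] v=[-4.5311]
Step 26: x=[5.3743] v=[-4.0828]
Step 27: x=[5.1944] v=[-3.5982]
Step 28: x=[5.0403] v=[-3.0817]
Step 29: x=[4.9134] v=[-2.5378]
Step 30: x=[4.8148] v=[-1.9713]
Step 31: x=[4.7454] v=[-1.3873]
Step 32: x=[4.7059] v=[-0.7909]
Step 33: x=[4.6965] v=[-0.1875]
Step 34: x=[4.7174] v=[0.4176]
First v>=0 after going negative at step 34, time=1.7000

Answer: 1.7000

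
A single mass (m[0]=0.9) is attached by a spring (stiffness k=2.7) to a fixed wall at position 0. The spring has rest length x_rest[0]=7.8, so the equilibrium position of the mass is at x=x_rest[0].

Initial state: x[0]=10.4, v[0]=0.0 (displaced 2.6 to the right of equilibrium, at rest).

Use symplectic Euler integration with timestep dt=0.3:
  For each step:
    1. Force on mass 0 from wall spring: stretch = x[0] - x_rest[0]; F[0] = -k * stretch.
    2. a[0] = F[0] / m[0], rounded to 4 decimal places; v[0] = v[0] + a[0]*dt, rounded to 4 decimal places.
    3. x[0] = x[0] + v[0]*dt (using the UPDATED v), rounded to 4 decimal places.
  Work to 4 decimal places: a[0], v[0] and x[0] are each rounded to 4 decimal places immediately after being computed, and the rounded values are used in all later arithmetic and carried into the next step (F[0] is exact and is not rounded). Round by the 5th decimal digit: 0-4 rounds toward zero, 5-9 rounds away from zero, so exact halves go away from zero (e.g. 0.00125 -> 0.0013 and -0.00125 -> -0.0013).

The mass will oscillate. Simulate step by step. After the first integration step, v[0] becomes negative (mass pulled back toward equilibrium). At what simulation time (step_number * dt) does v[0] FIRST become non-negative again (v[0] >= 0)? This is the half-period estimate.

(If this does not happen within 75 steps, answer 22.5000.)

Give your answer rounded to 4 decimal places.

Answer: 1.8000

Derivation:
Step 0: x=[10.4000] v=[0.0000]
Step 1: x=[9.6980] v=[-2.3400]
Step 2: x=[8.4835] v=[-4.0482]
Step 3: x=[7.0845] v=[-4.6634]
Step 4: x=[5.8787] v=[-4.0195]
Step 5: x=[5.1916] v=[-2.2903]
Step 6: x=[5.2088] v=[0.0573]
First v>=0 after going negative at step 6, time=1.8000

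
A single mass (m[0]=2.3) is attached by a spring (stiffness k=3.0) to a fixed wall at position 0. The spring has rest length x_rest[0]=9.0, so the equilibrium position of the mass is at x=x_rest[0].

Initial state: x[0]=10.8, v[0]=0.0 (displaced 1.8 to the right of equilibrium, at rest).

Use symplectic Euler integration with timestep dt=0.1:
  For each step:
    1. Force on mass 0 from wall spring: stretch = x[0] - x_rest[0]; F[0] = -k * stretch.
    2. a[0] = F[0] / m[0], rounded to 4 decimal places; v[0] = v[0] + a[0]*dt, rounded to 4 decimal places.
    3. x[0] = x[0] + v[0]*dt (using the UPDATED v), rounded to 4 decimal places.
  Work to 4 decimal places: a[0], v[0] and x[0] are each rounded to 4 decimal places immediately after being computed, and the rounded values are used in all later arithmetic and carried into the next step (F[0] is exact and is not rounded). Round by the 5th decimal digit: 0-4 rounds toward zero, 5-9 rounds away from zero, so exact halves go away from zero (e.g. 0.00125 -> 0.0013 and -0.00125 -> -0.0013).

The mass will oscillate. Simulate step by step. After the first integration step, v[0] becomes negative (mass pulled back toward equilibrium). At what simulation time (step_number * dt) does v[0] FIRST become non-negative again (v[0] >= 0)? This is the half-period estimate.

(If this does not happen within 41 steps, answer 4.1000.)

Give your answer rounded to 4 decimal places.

Answer: 2.8000

Derivation:
Step 0: x=[10.8000] v=[0.0000]
Step 1: x=[10.7765] v=[-0.2348]
Step 2: x=[10.7299] v=[-0.4665]
Step 3: x=[10.6607] v=[-0.6921]
Step 4: x=[10.5698] v=[-0.9087]
Step 5: x=[10.4585] v=[-1.1135]
Step 6: x=[10.3281] v=[-1.3037]
Step 7: x=[10.1804] v=[-1.4769]
Step 8: x=[10.0173] v=[-1.6309]
Step 9: x=[9.8409] v=[-1.7636]
Step 10: x=[9.6536] v=[-1.8733]
Step 11: x=[9.4577] v=[-1.9586]
Step 12: x=[9.2559] v=[-2.0183]
Step 13: x=[9.0507] v=[-2.0517]
Step 14: x=[8.8449] v=[-2.0583]
Step 15: x=[8.6411] v=[-2.0381]
Step 16: x=[8.4420] v=[-1.9913]
Step 17: x=[8.2502] v=[-1.9185]
Step 18: x=[8.0681] v=[-1.8207]
Step 19: x=[7.8982] v=[-1.6992]
Step 20: x=[7.7427] v=[-1.5555]
Step 21: x=[7.6036] v=[-1.3915]
Step 22: x=[7.4827] v=[-1.2094]
Step 23: x=[7.3816] v=[-1.0115]
Step 24: x=[7.3016] v=[-0.8004]
Step 25: x=[7.2437] v=[-0.5789]
Step 26: x=[7.2087] v=[-0.3498]
Step 27: x=[7.1971] v=[-0.1162]
Step 28: x=[7.2090] v=[0.1190]
First v>=0 after going negative at step 28, time=2.8000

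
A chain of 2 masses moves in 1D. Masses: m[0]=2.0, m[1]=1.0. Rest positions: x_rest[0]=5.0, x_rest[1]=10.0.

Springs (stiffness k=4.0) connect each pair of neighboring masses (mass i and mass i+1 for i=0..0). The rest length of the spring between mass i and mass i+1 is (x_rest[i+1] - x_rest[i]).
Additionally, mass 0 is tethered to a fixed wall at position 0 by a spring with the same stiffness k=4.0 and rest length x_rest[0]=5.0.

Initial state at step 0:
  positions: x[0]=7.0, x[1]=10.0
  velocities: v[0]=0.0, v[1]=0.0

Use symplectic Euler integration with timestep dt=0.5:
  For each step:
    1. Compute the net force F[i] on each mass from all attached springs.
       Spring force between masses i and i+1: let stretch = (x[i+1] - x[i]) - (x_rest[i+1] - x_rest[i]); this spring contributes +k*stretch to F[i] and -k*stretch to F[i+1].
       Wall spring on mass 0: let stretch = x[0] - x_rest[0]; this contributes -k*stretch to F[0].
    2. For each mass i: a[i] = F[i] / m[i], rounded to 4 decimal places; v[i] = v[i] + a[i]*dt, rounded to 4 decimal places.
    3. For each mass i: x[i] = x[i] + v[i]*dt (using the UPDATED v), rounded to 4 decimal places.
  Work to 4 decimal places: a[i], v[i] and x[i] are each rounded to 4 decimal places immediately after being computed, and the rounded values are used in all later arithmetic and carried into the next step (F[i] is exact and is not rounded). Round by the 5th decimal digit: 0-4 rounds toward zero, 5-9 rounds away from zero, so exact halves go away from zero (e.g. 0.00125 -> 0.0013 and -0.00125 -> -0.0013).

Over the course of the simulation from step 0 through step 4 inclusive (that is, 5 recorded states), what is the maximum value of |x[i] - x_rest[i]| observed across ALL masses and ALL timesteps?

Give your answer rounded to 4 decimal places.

Answer: 3.0000

Derivation:
Step 0: x=[7.0000 10.0000] v=[0.0000 0.0000]
Step 1: x=[5.0000 12.0000] v=[-4.0000 4.0000]
Step 2: x=[4.0000 12.0000] v=[-2.0000 0.0000]
Step 3: x=[5.0000 9.0000] v=[2.0000 -6.0000]
Step 4: x=[5.5000 7.0000] v=[1.0000 -4.0000]
Max displacement = 3.0000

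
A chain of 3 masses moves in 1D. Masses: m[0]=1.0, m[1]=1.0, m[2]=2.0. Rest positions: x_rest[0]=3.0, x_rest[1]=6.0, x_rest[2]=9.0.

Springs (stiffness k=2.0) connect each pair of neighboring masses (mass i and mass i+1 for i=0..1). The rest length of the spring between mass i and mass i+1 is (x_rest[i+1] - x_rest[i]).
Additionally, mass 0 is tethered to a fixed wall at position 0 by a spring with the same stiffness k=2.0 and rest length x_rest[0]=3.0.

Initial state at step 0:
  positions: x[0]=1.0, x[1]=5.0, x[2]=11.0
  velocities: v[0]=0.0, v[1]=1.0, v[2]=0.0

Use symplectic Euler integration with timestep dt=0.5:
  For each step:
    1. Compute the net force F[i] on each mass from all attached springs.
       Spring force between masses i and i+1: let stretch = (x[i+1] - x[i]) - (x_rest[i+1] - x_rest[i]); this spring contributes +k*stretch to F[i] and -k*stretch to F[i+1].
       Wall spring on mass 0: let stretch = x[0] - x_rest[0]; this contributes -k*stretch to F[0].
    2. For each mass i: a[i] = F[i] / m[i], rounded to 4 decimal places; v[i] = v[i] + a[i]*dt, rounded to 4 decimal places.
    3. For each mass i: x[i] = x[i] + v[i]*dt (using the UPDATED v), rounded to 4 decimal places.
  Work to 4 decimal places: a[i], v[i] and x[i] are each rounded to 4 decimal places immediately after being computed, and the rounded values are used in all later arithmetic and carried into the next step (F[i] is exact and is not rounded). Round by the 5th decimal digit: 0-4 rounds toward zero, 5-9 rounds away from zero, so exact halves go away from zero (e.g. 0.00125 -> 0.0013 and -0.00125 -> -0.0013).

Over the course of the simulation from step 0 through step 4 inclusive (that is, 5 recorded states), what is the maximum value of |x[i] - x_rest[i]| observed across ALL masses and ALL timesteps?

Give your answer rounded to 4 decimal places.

Answer: 3.1875

Derivation:
Step 0: x=[1.0000 5.0000 11.0000] v=[0.0000 1.0000 0.0000]
Step 1: x=[2.5000 6.5000 10.2500] v=[3.0000 3.0000 -1.5000]
Step 2: x=[4.7500 7.8750 9.3125] v=[4.5000 2.7500 -1.8750]
Step 3: x=[6.1875 8.4063 8.7656] v=[2.8750 1.0625 -1.0938]
Step 4: x=[5.6407 8.0078 8.8789] v=[-1.0937 -0.7970 0.2266]
Max displacement = 3.1875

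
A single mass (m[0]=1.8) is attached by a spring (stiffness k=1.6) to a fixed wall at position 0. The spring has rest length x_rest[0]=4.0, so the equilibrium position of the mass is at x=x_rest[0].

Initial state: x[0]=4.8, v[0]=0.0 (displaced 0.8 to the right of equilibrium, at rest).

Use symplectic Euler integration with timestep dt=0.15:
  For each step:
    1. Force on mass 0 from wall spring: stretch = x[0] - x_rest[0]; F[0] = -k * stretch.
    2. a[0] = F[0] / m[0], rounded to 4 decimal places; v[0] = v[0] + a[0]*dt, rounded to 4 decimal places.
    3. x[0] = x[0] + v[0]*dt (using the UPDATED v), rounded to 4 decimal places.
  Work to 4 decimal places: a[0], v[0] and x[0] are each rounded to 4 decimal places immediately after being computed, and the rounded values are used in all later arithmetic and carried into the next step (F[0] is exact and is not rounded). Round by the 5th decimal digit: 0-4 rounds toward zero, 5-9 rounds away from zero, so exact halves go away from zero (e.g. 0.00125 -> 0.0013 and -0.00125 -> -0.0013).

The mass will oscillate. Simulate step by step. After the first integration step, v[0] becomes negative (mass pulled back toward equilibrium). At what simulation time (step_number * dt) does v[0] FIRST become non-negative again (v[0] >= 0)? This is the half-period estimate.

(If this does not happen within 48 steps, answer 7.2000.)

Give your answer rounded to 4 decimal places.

Answer: 3.4500

Derivation:
Step 0: x=[4.8000] v=[0.0000]
Step 1: x=[4.7840] v=[-0.1067]
Step 2: x=[4.7523] v=[-0.2112]
Step 3: x=[4.7056] v=[-0.3115]
Step 4: x=[4.6448] v=[-0.4056]
Step 5: x=[4.5711] v=[-0.4916]
Step 6: x=[4.4859] v=[-0.5677]
Step 7: x=[4.3910] v=[-0.6325]
Step 8: x=[4.2883] v=[-0.6846]
Step 9: x=[4.1799] v=[-0.7230]
Step 10: x=[4.0679] v=[-0.7470]
Step 11: x=[3.9545] v=[-0.7561]
Step 12: x=[3.8420] v=[-0.7500]
Step 13: x=[3.7327] v=[-0.7289]
Step 14: x=[3.6287] v=[-0.6933]
Step 15: x=[3.5321] v=[-0.6438]
Step 16: x=[3.4449] v=[-0.5814]
Step 17: x=[3.3688] v=[-0.5074]
Step 18: x=[3.3053] v=[-0.4232]
Step 19: x=[3.2557] v=[-0.3306]
Step 20: x=[3.2210] v=[-0.2314]
Step 21: x=[3.2019] v=[-0.1275]
Step 22: x=[3.1987] v=[-0.0211]
Step 23: x=[3.2116] v=[0.0857]
First v>=0 after going negative at step 23, time=3.4500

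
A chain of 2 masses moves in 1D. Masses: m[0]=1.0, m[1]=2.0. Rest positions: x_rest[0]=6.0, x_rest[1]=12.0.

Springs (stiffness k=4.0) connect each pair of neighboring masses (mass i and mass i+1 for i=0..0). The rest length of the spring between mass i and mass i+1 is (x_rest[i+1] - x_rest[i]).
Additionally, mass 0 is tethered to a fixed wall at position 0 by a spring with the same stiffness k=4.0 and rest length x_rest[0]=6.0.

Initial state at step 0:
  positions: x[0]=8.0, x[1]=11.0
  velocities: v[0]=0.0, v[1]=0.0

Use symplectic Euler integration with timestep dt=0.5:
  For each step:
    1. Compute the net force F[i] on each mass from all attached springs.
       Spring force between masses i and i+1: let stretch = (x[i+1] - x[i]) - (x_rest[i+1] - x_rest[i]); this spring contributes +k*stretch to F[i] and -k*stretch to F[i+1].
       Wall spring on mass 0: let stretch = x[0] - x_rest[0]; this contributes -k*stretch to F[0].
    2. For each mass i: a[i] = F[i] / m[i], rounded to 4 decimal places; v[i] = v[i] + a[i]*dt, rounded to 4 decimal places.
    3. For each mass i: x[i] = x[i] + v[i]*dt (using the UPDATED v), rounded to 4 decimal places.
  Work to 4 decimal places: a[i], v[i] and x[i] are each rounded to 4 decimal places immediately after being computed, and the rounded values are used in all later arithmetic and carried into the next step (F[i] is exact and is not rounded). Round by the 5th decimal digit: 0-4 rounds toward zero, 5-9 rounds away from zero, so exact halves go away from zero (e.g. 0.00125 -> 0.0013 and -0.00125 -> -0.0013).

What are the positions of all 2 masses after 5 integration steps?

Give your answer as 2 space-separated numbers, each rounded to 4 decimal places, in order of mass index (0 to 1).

Answer: 2.8125 13.2813

Derivation:
Step 0: x=[8.0000 11.0000] v=[0.0000 0.0000]
Step 1: x=[3.0000 12.5000] v=[-10.0000 3.0000]
Step 2: x=[4.5000 12.2500] v=[3.0000 -0.5000]
Step 3: x=[9.2500 11.1250] v=[9.5000 -2.2500]
Step 4: x=[6.6250 12.0625] v=[-5.2500 1.8750]
Step 5: x=[2.8125 13.2813] v=[-7.6250 2.4375]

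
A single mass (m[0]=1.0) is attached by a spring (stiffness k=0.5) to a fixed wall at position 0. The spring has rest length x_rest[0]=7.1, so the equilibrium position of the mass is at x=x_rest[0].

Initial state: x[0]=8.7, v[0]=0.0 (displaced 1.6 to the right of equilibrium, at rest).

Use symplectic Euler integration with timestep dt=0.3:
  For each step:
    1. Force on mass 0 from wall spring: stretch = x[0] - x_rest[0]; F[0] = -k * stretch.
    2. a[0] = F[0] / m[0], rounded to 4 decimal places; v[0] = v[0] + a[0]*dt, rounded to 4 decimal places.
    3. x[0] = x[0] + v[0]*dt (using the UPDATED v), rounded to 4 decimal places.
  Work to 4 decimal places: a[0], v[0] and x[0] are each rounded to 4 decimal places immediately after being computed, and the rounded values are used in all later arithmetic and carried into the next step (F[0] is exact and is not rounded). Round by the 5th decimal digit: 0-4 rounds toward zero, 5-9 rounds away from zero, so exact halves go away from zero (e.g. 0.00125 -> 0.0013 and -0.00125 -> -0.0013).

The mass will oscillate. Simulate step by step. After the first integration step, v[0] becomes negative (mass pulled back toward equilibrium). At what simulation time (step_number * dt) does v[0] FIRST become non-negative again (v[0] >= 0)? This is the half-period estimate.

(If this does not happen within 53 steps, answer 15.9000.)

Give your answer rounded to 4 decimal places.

Answer: 4.5000

Derivation:
Step 0: x=[8.7000] v=[0.0000]
Step 1: x=[8.6280] v=[-0.2400]
Step 2: x=[8.4872] v=[-0.4692]
Step 3: x=[8.2840] v=[-0.6773]
Step 4: x=[8.0275] v=[-0.8549]
Step 5: x=[7.7293] v=[-0.9940]
Step 6: x=[7.4028] v=[-1.0884]
Step 7: x=[7.0627] v=[-1.1338]
Step 8: x=[6.7242] v=[-1.1282]
Step 9: x=[6.4027] v=[-1.0718]
Step 10: x=[6.1125] v=[-0.9672]
Step 11: x=[5.8668] v=[-0.8191]
Step 12: x=[5.6766] v=[-0.6341]
Step 13: x=[5.5504] v=[-0.4206]
Step 14: x=[5.4939] v=[-0.1882]
Step 15: x=[5.5097] v=[0.0527]
First v>=0 after going negative at step 15, time=4.5000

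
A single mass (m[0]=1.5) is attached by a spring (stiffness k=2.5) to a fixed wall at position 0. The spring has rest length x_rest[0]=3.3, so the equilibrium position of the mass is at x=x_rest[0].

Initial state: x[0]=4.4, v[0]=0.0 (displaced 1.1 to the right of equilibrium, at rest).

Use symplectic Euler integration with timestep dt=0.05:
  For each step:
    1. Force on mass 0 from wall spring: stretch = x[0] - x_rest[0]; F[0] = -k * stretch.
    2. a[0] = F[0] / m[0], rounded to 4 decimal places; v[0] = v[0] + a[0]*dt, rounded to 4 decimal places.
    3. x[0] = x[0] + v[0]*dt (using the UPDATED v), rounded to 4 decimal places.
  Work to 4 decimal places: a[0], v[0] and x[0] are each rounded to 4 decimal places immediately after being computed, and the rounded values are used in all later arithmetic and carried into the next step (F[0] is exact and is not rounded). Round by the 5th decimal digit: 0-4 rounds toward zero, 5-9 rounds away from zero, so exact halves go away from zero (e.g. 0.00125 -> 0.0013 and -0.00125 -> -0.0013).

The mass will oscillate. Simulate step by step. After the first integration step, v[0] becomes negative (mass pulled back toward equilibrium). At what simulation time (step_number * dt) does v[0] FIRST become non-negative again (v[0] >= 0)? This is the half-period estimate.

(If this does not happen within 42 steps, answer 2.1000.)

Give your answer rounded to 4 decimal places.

Step 0: x=[4.4000] v=[0.0000]
Step 1: x=[4.3954] v=[-0.0917]
Step 2: x=[4.3863] v=[-0.1830]
Step 3: x=[4.3726] v=[-0.2735]
Step 4: x=[4.3545] v=[-0.3629]
Step 5: x=[4.3320] v=[-0.4508]
Step 6: x=[4.3052] v=[-0.5368]
Step 7: x=[4.2742] v=[-0.6206]
Step 8: x=[4.2391] v=[-0.7018]
Step 9: x=[4.2001] v=[-0.7801]
Step 10: x=[4.1573] v=[-0.8551]
Step 11: x=[4.1110] v=[-0.9265]
Step 12: x=[4.0613] v=[-0.9941]
Step 13: x=[4.0084] v=[-1.0575]
Step 14: x=[3.9526] v=[-1.1165]
Step 15: x=[3.8941] v=[-1.1709]
Step 16: x=[3.8331] v=[-1.2204]
Step 17: x=[3.7699] v=[-1.2648]
Step 18: x=[3.7047] v=[-1.3040]
Step 19: x=[3.6378] v=[-1.3377]
Step 20: x=[3.5695] v=[-1.3659]
Step 21: x=[3.5001] v=[-1.3884]
Step 22: x=[3.4298] v=[-1.4051]
Step 23: x=[3.3590] v=[-1.4159]
Step 24: x=[3.2880] v=[-1.4208]
Step 25: x=[3.2170] v=[-1.4198]
Step 26: x=[3.1464] v=[-1.4129]
Step 27: x=[3.0764] v=[-1.4001]
Step 28: x=[3.0073] v=[-1.3815]
Step 29: x=[2.9394] v=[-1.3571]
Step 30: x=[2.8730] v=[-1.3271]
Step 31: x=[2.8084] v=[-1.2915]
Step 32: x=[2.7459] v=[-1.2505]
Step 33: x=[2.6857] v=[-1.2043]
Step 34: x=[2.6280] v=[-1.1531]
Step 35: x=[2.5731] v=[-1.0971]
Step 36: x=[2.5213] v=[-1.0365]
Step 37: x=[2.4727] v=[-0.9716]
Step 38: x=[2.4276] v=[-0.9027]
Step 39: x=[2.3861] v=[-0.8300]
Step 40: x=[2.3484] v=[-0.7538]
Step 41: x=[2.3147] v=[-0.6745]
Step 42: x=[2.2851] v=[-0.5924]
v[0] did not become non-negative within 42 steps; using fallback time=2.1000

Answer: 2.1000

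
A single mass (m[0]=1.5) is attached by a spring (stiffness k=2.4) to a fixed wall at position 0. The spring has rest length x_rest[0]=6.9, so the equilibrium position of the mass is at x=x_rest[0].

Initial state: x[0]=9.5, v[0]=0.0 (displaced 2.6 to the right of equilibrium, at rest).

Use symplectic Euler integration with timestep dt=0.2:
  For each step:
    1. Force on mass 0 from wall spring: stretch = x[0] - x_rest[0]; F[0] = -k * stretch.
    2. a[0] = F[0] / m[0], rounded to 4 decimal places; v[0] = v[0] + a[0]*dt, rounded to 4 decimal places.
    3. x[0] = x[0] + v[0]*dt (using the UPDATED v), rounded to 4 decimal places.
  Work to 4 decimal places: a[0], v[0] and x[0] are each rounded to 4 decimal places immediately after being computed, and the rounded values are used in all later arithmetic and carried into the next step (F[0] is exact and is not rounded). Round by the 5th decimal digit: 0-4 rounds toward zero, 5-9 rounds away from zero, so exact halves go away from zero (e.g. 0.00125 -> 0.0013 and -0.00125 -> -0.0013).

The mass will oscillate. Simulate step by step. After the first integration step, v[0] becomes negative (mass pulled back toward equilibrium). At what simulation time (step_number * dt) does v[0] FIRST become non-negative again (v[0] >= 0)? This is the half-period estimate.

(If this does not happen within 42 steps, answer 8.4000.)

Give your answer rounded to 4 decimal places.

Answer: 2.6000

Derivation:
Step 0: x=[9.5000] v=[0.0000]
Step 1: x=[9.3336] v=[-0.8320]
Step 2: x=[9.0114] v=[-1.6108]
Step 3: x=[8.5541] v=[-2.2864]
Step 4: x=[7.9910] v=[-2.8157]
Step 5: x=[7.3580] v=[-3.1648]
Step 6: x=[6.6957] v=[-3.3114]
Step 7: x=[6.0465] v=[-3.2460]
Step 8: x=[5.4519] v=[-2.9729]
Step 9: x=[4.9500] v=[-2.5095]
Step 10: x=[4.5729] v=[-1.8855]
Step 11: x=[4.3447] v=[-1.1408]
Step 12: x=[4.2801] v=[-0.3231]
Step 13: x=[4.3832] v=[0.5153]
First v>=0 after going negative at step 13, time=2.6000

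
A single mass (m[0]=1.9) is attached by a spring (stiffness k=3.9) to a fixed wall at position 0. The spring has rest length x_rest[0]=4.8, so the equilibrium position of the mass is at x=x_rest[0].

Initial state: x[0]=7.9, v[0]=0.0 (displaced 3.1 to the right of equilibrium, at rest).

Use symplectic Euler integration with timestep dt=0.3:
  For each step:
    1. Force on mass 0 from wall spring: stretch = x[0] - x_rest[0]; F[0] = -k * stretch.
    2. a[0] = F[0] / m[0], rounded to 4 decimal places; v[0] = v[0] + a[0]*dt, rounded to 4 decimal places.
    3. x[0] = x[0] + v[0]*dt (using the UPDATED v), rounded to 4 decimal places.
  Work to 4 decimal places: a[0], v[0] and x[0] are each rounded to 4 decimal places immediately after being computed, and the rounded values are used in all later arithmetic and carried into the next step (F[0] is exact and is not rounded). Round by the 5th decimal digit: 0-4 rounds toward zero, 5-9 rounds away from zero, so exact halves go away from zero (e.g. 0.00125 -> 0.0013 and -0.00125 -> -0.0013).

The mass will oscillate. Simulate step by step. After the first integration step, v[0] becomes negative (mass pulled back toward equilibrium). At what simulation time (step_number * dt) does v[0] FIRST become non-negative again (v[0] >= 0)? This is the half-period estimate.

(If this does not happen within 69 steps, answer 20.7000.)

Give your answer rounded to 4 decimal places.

Step 0: x=[7.9000] v=[0.0000]
Step 1: x=[7.3273] v=[-1.9090]
Step 2: x=[6.2877] v=[-3.4653]
Step 3: x=[4.9733] v=[-4.3814]
Step 4: x=[3.6269] v=[-4.4881]
Step 5: x=[2.4972] v=[-3.7657]
Step 6: x=[1.7929] v=[-2.3477]
Step 7: x=[1.6441] v=[-0.4960]
Step 8: x=[2.0783] v=[1.4474]
First v>=0 after going negative at step 8, time=2.4000

Answer: 2.4000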